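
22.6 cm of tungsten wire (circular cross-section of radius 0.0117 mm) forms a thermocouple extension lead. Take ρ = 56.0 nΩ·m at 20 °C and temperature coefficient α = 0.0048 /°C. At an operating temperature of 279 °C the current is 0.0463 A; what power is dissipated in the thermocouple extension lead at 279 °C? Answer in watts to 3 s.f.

0.142 W

ρ = 56.0 nΩ·m = 5.60×10^-8 Ω·m
A = πr² = π(1.1700e-05 m)² = 4.301e-10 m²
R₍20₎ = ρL/A = (5.60×10^-8)(0.226)/(4.301e-10) = 29.43 Ω
R₍279₎ = R₍20₎(1 + αΔT) = 29.43 × (1 + 0.0048×259) = 66.02 Ω
P = I²R = (0.0463)² × 66.02 = 0.142 W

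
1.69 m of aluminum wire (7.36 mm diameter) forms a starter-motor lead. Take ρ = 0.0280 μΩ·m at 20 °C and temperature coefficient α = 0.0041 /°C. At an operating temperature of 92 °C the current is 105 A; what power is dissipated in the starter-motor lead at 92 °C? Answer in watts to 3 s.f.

15.9 W

ρ = 0.0280 μΩ·m = 2.80×10^-8 Ω·m
A = π(d/2)² = π(3.6800e-03 m)² = 4.254e-05 m²
R₍20₎ = ρL/A = (2.80×10^-8)(1.69)/(4.254e-05) = 0.001112 Ω
R₍92₎ = R₍20₎(1 + αΔT) = 0.001112 × (1 + 0.0041×72) = 0.001441 Ω
P = I²R = (105)² × 0.001441 = 15.9 W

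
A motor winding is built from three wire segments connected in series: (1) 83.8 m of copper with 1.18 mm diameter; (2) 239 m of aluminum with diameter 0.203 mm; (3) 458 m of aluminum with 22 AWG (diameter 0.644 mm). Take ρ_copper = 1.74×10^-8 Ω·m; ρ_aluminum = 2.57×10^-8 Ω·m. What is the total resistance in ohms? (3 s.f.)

227 Ω

Seg 1: A = π(d/2)² = π(5.9000e-04 m)² = 1.094e-06 m²
R_1 = (1.74×10^-8)(83.8)/(1.094e-06) = 1.333 Ω
Seg 2: A = π(d/2)² = π(1.0150e-04 m)² = 3.237e-08 m²
R_2 = (2.57×10^-8)(239)/(3.237e-08) = 189.8 Ω
Seg 3: A = π(0.644/2 mm)² = π(3.2200e-04 m)² = 3.257e-07 m²
R_3 = (2.57×10^-8)(458)/(3.257e-07) = 36.14 Ω
R_total = R_1 + R_2 + R_3 = 227 Ω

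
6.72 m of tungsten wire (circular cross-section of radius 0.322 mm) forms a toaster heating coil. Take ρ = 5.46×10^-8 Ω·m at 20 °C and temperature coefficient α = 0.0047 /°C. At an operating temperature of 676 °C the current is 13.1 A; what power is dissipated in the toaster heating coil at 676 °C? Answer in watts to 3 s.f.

789 W

A = πr² = π(3.2200e-04 m)² = 3.257e-07 m²
R₍20₎ = ρL/A = (5.46×10^-8)(6.72)/(3.257e-07) = 1.126 Ω
R₍676₎ = R₍20₎(1 + αΔT) = 1.126 × (1 + 0.0047×656) = 4.599 Ω
P = I²R = (13.1)² × 4.599 = 789 W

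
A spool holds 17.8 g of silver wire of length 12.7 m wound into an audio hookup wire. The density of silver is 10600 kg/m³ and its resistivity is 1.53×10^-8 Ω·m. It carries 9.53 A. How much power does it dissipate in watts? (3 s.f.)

133 W

A = m/(density·L) = 0.0178/(10600×12.7) = 1.3222e-07 m²
R = ρL/A = (1.53×10^-8)(12.7)/(1.3222e-07) = 1.47 Ω
P = I²R = (9.53)² × 1.47 = 133 W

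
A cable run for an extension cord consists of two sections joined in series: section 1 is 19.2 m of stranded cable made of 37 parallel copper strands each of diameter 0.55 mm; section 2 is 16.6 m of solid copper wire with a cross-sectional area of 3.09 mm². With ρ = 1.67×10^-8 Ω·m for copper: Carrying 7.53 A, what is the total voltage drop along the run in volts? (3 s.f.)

Section 1: A_strand = π(2.7500e-04)² = 2.376e-07 m²; R₁ = ρL/(N·A_s) = (1.67×10^-8)(19.2)/(37×2.376e-07) = 0.03648 Ω
Section 2: A = 3.09 mm² = 3.090e-06 m²
R₂ = (1.67×10^-8)(16.6)/(3.090e-06) = 0.08972 Ω
R = R₁ + R₂ = 0.1262 Ω
V = IR = 7.53 × 0.1262 = 0.950 V

0.950 V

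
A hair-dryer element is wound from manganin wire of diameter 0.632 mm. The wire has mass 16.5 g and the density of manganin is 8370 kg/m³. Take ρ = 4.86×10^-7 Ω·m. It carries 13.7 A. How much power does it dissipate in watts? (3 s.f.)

1830 W

A = π(d/2)² = π(3.1600e-04 m)² = 3.1371e-07 m²
L = m/(density·A) = 0.0165/(8370×3.1371e-07) = 6.284 m
R = ρL/A = (4.86×10^-7)(6.284)/(3.1371e-07) = 9.735 Ω
P = I²R = (13.7)² × 9.735 = 1830 W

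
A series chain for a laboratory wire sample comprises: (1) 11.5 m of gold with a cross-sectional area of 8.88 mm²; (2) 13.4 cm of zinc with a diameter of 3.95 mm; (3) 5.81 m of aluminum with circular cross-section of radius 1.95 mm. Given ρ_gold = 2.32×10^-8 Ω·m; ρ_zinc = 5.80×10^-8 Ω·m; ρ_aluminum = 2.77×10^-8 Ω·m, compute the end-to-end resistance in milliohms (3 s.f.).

44.2 mΩ

Seg 1: A = 8.88 mm² = 8.880e-06 m²
R_1 = (2.32×10^-8)(11.5)/(8.880e-06) = 0.03005 Ω
Seg 2: A = π(d/2)² = π(1.9750e-03 m)² = 1.225e-05 m²
R_2 = (5.80×10^-8)(0.134)/(1.225e-05) = 6.342×10^-4 Ω
Seg 3: A = πr² = π(1.9500e-03 m)² = 1.195e-05 m²
R_3 = (2.77×10^-8)(5.81)/(1.195e-05) = 0.01347 Ω
R_total = R_1 + R_2 + R_3 = 44.2 mΩ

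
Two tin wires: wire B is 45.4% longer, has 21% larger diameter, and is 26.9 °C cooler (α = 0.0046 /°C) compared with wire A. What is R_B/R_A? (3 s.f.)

R ∝ ρL/d² with ρ ∝ (1+αΔT), so R_B/R_A = (1 + 45.4/100) × (1 + 21/100)⁻² × (1 − 0.0046×26.9)
= 1.454 × 0.683 × 0.8763 = 0.870

0.870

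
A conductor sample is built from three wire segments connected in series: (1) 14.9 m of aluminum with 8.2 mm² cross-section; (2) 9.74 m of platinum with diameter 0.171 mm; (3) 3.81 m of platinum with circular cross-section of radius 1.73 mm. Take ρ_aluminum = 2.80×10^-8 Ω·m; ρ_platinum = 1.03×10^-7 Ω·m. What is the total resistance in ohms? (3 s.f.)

43.8 Ω

Seg 1: A = 8.2 mm² = 8.200e-06 m²
R_1 = (2.80×10^-8)(14.9)/(8.200e-06) = 0.05088 Ω
Seg 2: A = π(d/2)² = π(8.5500e-05 m)² = 2.297e-08 m²
R_2 = (1.03×10^-7)(9.74)/(2.297e-08) = 43.68 Ω
Seg 3: A = πr² = π(1.7300e-03 m)² = 9.402e-06 m²
R_3 = (1.03×10^-7)(3.81)/(9.402e-06) = 0.04174 Ω
R_total = R_1 + R_2 + R_3 = 43.8 Ω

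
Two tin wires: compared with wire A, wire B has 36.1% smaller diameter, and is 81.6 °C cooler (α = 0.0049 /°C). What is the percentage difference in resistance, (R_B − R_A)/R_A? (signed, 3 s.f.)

R ∝ ρL/d² with ρ ∝ (1+αΔT), so R_B/R_A = (1 − 36.1/100)⁻² × (1 − 0.0049×81.6)
= 2.449 × 0.6002 = 1.47
(R_B − R_A)/R_A = 1.47 − 1 = 47.0%

47.0%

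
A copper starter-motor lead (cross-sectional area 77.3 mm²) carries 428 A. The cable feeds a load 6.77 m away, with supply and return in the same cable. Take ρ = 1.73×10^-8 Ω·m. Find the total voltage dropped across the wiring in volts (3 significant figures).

A = 77.3 mm² = 7.730e-05 m²
Total conductor length (both ways) L = 2 × 6.77 = 13.54 m
R = ρL/A = (1.73×10^-8)(13.54)/(7.730e-05) = 0.00303 Ω
V = IR = 428 × 0.00303 = 1.30 V

1.30 V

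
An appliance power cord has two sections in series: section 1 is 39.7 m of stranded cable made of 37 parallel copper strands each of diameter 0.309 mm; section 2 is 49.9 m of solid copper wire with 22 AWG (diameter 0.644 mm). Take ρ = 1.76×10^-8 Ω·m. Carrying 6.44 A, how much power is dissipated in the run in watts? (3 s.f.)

Section 1: A_strand = π(1.5450e-04)² = 7.499e-08 m²; R₁ = ρL/(N·A_s) = (1.76×10^-8)(39.7)/(37×7.499e-08) = 0.2518 Ω
Section 2: A = π(0.644/2 mm)² = π(3.2200e-04 m)² = 3.257e-07 m²
R₂ = (1.76×10^-8)(49.9)/(3.257e-07) = 2.696 Ω
R = R₁ + R₂ = 2.948 Ω
P = I²R = (6.44)² × 2.948 = 122 W

122 W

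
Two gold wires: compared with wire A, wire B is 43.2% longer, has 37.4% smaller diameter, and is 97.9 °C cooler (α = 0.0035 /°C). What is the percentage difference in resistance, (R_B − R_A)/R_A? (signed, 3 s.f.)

140%

R ∝ ρL/d² with ρ ∝ (1+αΔT), so R_B/R_A = (1 + 43.2/100) × (1 − 37.4/100)⁻² × (1 − 0.0035×97.9)
= 1.432 × 2.552 × 0.6573 = 2.402
(R_B − R_A)/R_A = 2.402 − 1 = 140%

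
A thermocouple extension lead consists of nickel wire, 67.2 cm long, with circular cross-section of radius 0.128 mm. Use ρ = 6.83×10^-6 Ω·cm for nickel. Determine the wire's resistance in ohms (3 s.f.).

0.892 Ω

ρ = 6.83×10^-6 Ω·cm = 6.83×10^-8 Ω·m
A = πr² = π(1.2800e-04 m)² = 5.147e-08 m²
R = ρL/A = (6.83×10^-8)(0.672 m)/(5.147e-08 m²) = 0.892 Ω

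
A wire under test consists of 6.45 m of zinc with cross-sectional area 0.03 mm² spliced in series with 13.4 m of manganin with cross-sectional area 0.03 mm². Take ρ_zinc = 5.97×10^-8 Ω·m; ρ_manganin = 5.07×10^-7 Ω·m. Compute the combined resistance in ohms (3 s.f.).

239 Ω

Segment 1: A = 0.03 mm² = 3.000e-08 m²
R₁ = ρL/A = (5.97×10^-8)(6.45)/(3.000e-08) = 12.84 Ω
R₂ = (5.07×10^-7)(13.4)/(3.000e-08) = 226.5 Ω
R = R₁ + R₂ = 239 Ω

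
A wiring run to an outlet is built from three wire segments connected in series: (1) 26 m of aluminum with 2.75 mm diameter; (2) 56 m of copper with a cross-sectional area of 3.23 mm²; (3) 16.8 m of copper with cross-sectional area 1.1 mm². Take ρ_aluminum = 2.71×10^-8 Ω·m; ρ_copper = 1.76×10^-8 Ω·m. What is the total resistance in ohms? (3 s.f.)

Seg 1: A = π(d/2)² = π(1.3750e-03 m)² = 5.940e-06 m²
R_1 = (2.71×10^-8)(26)/(5.940e-06) = 0.1186 Ω
Seg 2: A = 3.23 mm² = 3.230e-06 m²
R_2 = (1.76×10^-8)(56)/(3.230e-06) = 0.3051 Ω
Seg 3: A = 1.1 mm² = 1.100e-06 m²
R_3 = (1.76×10^-8)(16.8)/(1.100e-06) = 0.2688 Ω
R_total = R_1 + R_2 + R_3 = 0.693 Ω

0.693 Ω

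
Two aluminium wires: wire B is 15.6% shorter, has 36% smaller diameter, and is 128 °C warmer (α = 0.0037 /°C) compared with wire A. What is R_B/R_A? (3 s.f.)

3.04

R ∝ ρL/d² with ρ ∝ (1+αΔT), so R_B/R_A = (1 − 15.6/100) × (1 − 36/100)⁻² × (1 + 0.0037×128)
= 0.844 × 2.441 × 1.474 = 3.04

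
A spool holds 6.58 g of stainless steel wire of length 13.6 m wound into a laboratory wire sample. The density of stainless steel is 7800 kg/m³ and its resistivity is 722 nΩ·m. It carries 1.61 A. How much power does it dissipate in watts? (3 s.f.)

410 W

ρ = 722 nΩ·m = 7.22×10^-7 Ω·m
A = m/(density·L) = 0.00658/(7800×13.6) = 6.2029e-08 m²
R = ρL/A = (7.22×10^-7)(13.6)/(6.2029e-08) = 158.3 Ω
P = I²R = (1.61)² × 158.3 = 410 W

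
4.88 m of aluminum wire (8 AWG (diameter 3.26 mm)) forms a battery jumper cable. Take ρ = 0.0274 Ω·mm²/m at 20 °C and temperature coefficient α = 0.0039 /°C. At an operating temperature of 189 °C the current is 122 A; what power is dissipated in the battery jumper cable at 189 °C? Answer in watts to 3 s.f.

396 W

ρ = 0.0274 Ω·mm²/m = 2.74×10^-8 Ω·m
A = π(3.26/2 mm)² = π(1.6300e-03 m)² = 8.347e-06 m²
R₍20₎ = ρL/A = (2.74×10^-8)(4.88)/(8.347e-06) = 0.01602 Ω
R₍189₎ = R₍20₎(1 + αΔT) = 0.01602 × (1 + 0.0039×169) = 0.02658 Ω
P = I²R = (122)² × 0.02658 = 396 W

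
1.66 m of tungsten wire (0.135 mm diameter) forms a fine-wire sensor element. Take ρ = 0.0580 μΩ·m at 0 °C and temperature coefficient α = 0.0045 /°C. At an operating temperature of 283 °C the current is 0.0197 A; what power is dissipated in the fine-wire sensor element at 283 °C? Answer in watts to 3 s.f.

ρ = 0.0580 μΩ·m = 5.80×10^-8 Ω·m
A = π(d/2)² = π(6.7500e-05 m)² = 1.431e-08 m²
R₍0₎ = ρL/A = (5.80×10^-8)(1.66)/(1.431e-08) = 6.726 Ω
R₍283₎ = R₍0₎(1 + αΔT) = 6.726 × (1 + 0.0045×283) = 15.29 Ω
P = I²R = (0.0197)² × 15.29 = 0.00593 W

0.00593 W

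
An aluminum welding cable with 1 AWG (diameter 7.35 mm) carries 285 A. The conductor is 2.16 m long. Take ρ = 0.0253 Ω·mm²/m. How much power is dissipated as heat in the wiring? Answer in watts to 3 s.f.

105 W

ρ = 0.0253 Ω·mm²/m = 2.53×10^-8 Ω·m
A = π(7.35/2 mm)² = π(3.6750e-03 m)² = 4.243e-05 m²
R = ρL/A = (2.53×10^-8)(2.16)/(4.243e-05) = 0.001288 Ω
P = I²R = (285)² × 0.001288 = 105 W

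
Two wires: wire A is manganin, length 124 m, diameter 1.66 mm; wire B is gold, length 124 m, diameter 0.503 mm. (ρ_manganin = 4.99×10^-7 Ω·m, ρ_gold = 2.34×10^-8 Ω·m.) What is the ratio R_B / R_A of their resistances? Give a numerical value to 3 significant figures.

R ∝ ρL/d², so R_B/R_A = (ρ_B/ρ_A) × (d_A/d_B)²
= (2.34×10^-8/4.99×10^-7) × (1.66/0.503)² = 0.511

0.511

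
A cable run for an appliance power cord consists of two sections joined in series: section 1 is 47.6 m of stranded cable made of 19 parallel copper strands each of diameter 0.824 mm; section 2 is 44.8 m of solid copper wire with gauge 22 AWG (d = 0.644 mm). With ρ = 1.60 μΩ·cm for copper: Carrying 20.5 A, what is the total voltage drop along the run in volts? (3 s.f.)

46.7 V

ρ = 1.60 μΩ·cm = 1.60×10^-8 Ω·m
Section 1: A_strand = π(4.1200e-04)² = 5.333e-07 m²; R₁ = ρL/(N·A_s) = (1.60×10^-8)(47.6)/(19×5.333e-07) = 0.07517 Ω
Section 2: A = π(0.644/2 mm)² = π(3.2200e-04 m)² = 3.257e-07 m²
R₂ = (1.60×10^-8)(44.8)/(3.257e-07) = 2.201 Ω
R = R₁ + R₂ = 2.276 Ω
V = IR = 20.5 × 2.276 = 46.7 V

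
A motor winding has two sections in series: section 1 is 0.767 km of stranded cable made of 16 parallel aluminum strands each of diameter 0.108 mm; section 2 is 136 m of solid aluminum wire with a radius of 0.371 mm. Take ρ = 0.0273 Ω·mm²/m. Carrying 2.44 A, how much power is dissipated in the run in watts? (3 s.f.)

902 W

ρ = 0.0273 Ω·mm²/m = 2.73×10^-8 Ω·m
Section 1: A_strand = π(5.4000e-05)² = 9.161e-09 m²; R₁ = ρL/(N·A_s) = (2.73×10^-8)(767)/(16×9.161e-09) = 142.9 Ω
Section 2: A = πr² = π(3.7100e-04 m)² = 4.324e-07 m²
R₂ = (2.73×10^-8)(136)/(4.324e-07) = 8.586 Ω
R = R₁ + R₂ = 151.4 Ω
P = I²R = (2.44)² × 151.4 = 902 W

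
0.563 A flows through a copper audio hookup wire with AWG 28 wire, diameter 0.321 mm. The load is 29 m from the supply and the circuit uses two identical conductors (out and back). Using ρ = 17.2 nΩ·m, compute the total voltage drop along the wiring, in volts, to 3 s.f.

ρ = 17.2 nΩ·m = 1.72×10^-8 Ω·m
A = π(0.321/2 mm)² = π(1.6050e-04 m)² = 8.093e-08 m²
Total conductor length (both ways) L = 2 × 29 = 58 m
R = ρL/A = (1.72×10^-8)(58)/(8.093e-08) = 12.33 Ω
V = IR = 0.563 × 12.33 = 6.94 V

6.94 V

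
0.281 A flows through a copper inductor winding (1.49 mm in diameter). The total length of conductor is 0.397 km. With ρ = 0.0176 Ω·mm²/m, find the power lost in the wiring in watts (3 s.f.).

0.316 W

ρ = 0.0176 Ω·mm²/m = 1.76×10^-8 Ω·m
A = π(d/2)² = π(7.4500e-04 m)² = 1.744e-06 m²
R = ρL/A = (1.76×10^-8)(397)/(1.744e-06) = 4.007 Ω
P = I²R = (0.281)² × 4.007 = 0.316 W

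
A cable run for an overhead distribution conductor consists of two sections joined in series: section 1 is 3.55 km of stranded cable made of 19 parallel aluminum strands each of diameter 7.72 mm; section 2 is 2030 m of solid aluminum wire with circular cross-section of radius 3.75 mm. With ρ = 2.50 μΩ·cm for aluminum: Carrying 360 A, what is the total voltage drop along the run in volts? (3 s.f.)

449 V

ρ = 2.50 μΩ·cm = 2.50×10^-8 Ω·m
Section 1: A_strand = π(3.8600e-03)² = 4.681e-05 m²; R₁ = ρL/(N·A_s) = (2.50×10^-8)(3550)/(19×4.681e-05) = 0.09979 Ω
Section 2: A = πr² = π(3.7500e-03 m)² = 4.418e-05 m²
R₂ = (2.50×10^-8)(2030)/(4.418e-05) = 1.149 Ω
R = R₁ + R₂ = 1.249 Ω
V = IR = 360 × 1.249 = 449 V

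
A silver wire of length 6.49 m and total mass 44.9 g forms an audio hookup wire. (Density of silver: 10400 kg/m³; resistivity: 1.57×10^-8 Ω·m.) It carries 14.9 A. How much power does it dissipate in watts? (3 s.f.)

A = m/(density·L) = 0.0449/(10400×6.49) = 6.6522e-07 m²
R = ρL/A = (1.57×10^-8)(6.49)/(6.6522e-07) = 0.1532 Ω
P = I²R = (14.9)² × 0.1532 = 34.0 W

34.0 W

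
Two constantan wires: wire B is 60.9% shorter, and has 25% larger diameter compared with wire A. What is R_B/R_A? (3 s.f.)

0.250

R ∝ L/d², so R_B/R_A = (1 − 60.9/100) × (1 + 25/100)⁻²
= 0.391 × 0.64 = 0.250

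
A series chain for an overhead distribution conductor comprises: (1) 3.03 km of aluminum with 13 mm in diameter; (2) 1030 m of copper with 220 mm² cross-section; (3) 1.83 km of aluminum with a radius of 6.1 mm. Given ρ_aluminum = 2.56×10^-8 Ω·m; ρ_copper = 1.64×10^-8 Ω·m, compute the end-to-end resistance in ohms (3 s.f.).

1.06 Ω

Seg 1: A = π(d/2)² = π(6.5000e-03 m)² = 1.327e-04 m²
R_1 = (2.56×10^-8)(3030)/(1.327e-04) = 0.5844 Ω
Seg 2: A = 220 mm² = 2.200e-04 m²
R_2 = (1.64×10^-8)(1030)/(2.200e-04) = 0.07678 Ω
Seg 3: A = πr² = π(6.1000e-03 m)² = 1.169e-04 m²
R_3 = (2.56×10^-8)(1830)/(1.169e-04) = 0.4008 Ω
R_total = R_1 + R_2 + R_3 = 1.06 Ω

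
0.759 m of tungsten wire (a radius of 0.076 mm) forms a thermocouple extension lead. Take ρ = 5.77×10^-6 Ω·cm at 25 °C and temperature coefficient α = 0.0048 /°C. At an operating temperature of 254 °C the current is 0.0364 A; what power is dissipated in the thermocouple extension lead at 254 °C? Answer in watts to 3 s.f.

0.00671 W

ρ = 5.77×10^-6 Ω·cm = 5.77×10^-8 Ω·m
A = πr² = π(7.6000e-05 m)² = 1.815e-08 m²
R₍25₎ = ρL/A = (5.77×10^-8)(0.759)/(1.815e-08) = 2.413 Ω
R₍254₎ = R₍25₎(1 + αΔT) = 2.413 × (1 + 0.0048×229) = 5.066 Ω
P = I²R = (0.0364)² × 5.066 = 0.00671 W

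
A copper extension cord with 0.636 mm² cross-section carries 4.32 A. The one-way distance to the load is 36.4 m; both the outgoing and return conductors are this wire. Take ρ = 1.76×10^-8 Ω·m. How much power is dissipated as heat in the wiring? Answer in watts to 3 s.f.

37.6 W

A = 0.636 mm² = 6.360e-07 m²
Total conductor length (both ways) L = 2 × 36.4 = 72.8 m
R = ρL/A = (1.76×10^-8)(72.8)/(6.360e-07) = 2.015 Ω
P = I²R = (4.32)² × 2.015 = 37.6 W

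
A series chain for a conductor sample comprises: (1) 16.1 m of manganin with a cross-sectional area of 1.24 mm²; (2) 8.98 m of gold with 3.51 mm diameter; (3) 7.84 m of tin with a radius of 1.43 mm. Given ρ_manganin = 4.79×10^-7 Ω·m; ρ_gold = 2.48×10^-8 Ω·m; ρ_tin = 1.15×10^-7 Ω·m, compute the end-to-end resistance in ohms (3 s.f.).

Seg 1: A = 1.24 mm² = 1.240e-06 m²
R_1 = (4.79×10^-7)(16.1)/(1.240e-06) = 6.219 Ω
Seg 2: A = π(d/2)² = π(1.7550e-03 m)² = 9.676e-06 m²
R_2 = (2.48×10^-8)(8.98)/(9.676e-06) = 0.02302 Ω
Seg 3: A = πr² = π(1.4300e-03 m)² = 6.424e-06 m²
R_3 = (1.15×10^-7)(7.84)/(6.424e-06) = 0.1403 Ω
R_total = R_1 + R_2 + R_3 = 6.38 Ω

6.38 Ω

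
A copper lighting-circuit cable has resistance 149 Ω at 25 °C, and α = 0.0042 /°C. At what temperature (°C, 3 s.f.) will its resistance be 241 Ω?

R = R₀(1 + α(T − T₀)) ⇒ T = T₀ + (R/R₀ − 1)/α
T = 25 + (241/149 − 1)/0.0042 = 25 + (0.6174)/0.0042 = 172 °C

172 °C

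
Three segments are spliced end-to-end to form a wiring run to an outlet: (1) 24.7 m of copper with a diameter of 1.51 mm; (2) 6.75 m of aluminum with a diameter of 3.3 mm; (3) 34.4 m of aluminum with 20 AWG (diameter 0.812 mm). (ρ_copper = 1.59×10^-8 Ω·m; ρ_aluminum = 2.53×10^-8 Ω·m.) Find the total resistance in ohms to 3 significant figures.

Seg 1: A = π(d/2)² = π(7.5500e-04 m)² = 1.791e-06 m²
R_1 = (1.59×10^-8)(24.7)/(1.791e-06) = 0.2193 Ω
Seg 2: A = π(d/2)² = π(1.6500e-03 m)² = 8.553e-06 m²
R_2 = (2.53×10^-8)(6.75)/(8.553e-06) = 0.01997 Ω
Seg 3: A = π(0.812/2 mm)² = π(4.0600e-04 m)² = 5.178e-07 m²
R_3 = (2.53×10^-8)(34.4)/(5.178e-07) = 1.681 Ω
R_total = R_1 + R_2 + R_3 = 1.92 Ω

1.92 Ω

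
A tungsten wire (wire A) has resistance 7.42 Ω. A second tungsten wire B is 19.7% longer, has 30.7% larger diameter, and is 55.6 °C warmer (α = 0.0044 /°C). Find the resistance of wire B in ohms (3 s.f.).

R ∝ ρL/d² with ρ ∝ (1+αΔT), so R_B/R_A = (1 + 19.7/100) × (1 + 30.7/100)⁻² × (1 + 0.0044×55.6)
= 1.197 × 0.5854 × 1.245 = 0.8721
R_B = 0.8721 × 7.42 = 6.47 Ω

6.47 Ω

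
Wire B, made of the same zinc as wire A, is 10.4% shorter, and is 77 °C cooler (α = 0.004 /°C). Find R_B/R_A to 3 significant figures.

R ∝ ρL/d² with ρ ∝ (1+αΔT), so R_B/R_A = (1 − 10.4/100) × (1 − 0.004×77)
= 0.896 × 0.692 = 0.620

0.620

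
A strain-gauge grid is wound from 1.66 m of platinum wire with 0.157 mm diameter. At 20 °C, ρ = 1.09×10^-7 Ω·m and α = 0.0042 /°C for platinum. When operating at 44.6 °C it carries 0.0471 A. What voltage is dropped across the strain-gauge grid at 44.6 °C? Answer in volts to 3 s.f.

A = π(d/2)² = π(7.8500e-05 m)² = 1.936e-08 m²
R₍20₎ = ρL/A = (1.09×10^-7)(1.66)/(1.936e-08) = 9.346 Ω
R₍44.6₎ = R₍20₎(1 + αΔT) = 9.346 × (1 + 0.0042×24.6) = 10.31 Ω
V = IR = 0.0471 × 10.31 = 0.486 V

0.486 V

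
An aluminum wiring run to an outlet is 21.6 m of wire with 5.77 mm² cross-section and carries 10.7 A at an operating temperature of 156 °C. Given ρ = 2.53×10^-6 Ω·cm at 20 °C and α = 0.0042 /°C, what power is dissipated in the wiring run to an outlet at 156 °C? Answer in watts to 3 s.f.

17.0 W

ρ = 2.53×10^-6 Ω·cm = 2.53×10^-8 Ω·m
A = 5.77 mm² = 5.770e-06 m²
R₍20₎ = ρL/A = (2.53×10^-8)(21.6)/(5.770e-06) = 0.09471 Ω
R₍156₎ = R₍20₎(1 + αΔT) = 0.09471 × (1 + 0.0042×136) = 0.1488 Ω
P = I²R = (10.7)² × 0.1488 = 17.0 W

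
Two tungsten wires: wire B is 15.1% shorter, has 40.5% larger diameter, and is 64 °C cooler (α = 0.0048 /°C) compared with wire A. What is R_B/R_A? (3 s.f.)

0.298

R ∝ ρL/d² with ρ ∝ (1+αΔT), so R_B/R_A = (1 − 15.1/100) × (1 + 40.5/100)⁻² × (1 − 0.0048×64)
= 0.849 × 0.5066 × 0.6928 = 0.298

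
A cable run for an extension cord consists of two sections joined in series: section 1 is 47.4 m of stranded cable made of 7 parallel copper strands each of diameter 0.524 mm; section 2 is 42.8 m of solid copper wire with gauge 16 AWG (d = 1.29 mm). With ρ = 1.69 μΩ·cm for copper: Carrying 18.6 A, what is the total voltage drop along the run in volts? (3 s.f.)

ρ = 1.69 μΩ·cm = 1.69×10^-8 Ω·m
Section 1: A_strand = π(2.6200e-04)² = 2.157e-07 m²; R₁ = ρL/(N·A_s) = (1.69×10^-8)(47.4)/(7×2.157e-07) = 0.5307 Ω
Section 2: A = π(1.29/2 mm)² = π(6.4500e-04 m)² = 1.307e-06 m²
R₂ = (1.69×10^-8)(42.8)/(1.307e-06) = 0.5534 Ω
R = R₁ + R₂ = 1.084 Ω
V = IR = 18.6 × 1.084 = 20.2 V

20.2 V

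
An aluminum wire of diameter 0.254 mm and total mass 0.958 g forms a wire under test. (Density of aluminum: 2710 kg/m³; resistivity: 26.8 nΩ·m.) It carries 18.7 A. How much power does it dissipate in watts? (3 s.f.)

ρ = 26.8 nΩ·m = 2.68×10^-8 Ω·m
A = π(d/2)² = π(1.2700e-04 m)² = 5.0671e-08 m²
L = m/(density·A) = 9.580×10^-4/(2710×5.0671e-08) = 6.977 m
R = ρL/A = (2.68×10^-8)(6.977)/(5.0671e-08) = 3.69 Ω
P = I²R = (18.7)² × 3.69 = 1290 W

1290 W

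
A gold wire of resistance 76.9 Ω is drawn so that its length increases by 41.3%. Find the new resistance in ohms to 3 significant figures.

154 Ω

k = 1 + 41.3/100 = 1.413; volume constant ⇒ A' = A/k, so R' = k²R.
R' = 1.997 × 76.9 = 154 Ω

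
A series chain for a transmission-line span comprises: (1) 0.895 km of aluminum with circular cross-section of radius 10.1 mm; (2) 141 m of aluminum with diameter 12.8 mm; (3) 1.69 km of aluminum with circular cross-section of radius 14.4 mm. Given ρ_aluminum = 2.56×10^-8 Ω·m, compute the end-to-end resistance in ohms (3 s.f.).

Seg 1: A = πr² = π(1.0100e-02 m)² = 3.205e-04 m²
R_1 = (2.56×10^-8)(895)/(3.205e-04) = 0.07149 Ω
Seg 2: A = π(d/2)² = π(6.4000e-03 m)² = 1.287e-04 m²
R_2 = (2.56×10^-8)(141)/(1.287e-04) = 0.02805 Ω
Seg 3: A = πr² = π(1.4400e-02 m)² = 6.514e-04 m²
R_3 = (2.56×10^-8)(1690)/(6.514e-04) = 0.06641 Ω
R_total = R_1 + R_2 + R_3 = 0.166 Ω

0.166 Ω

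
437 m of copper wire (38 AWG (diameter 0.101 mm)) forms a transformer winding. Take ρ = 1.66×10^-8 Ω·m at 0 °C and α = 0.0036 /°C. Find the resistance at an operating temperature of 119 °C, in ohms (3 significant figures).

A = π(0.101/2 mm)² = π(5.0500e-05 m)² = 8.012e-09 m²
R₍0°C₎ = ρL/A = (1.66×10^-8)(437)/(8.012e-09) = 905.4 Ω
R = R₀(1 + αΔT) = 905.4(1 + 0.0036×119) = 1290 Ω

1290 Ω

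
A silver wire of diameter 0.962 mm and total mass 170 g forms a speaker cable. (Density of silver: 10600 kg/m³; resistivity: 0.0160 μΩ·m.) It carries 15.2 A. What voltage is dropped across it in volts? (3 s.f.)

7.38 V

ρ = 0.0160 μΩ·m = 1.60×10^-8 Ω·m
A = π(d/2)² = π(4.8100e-04 m)² = 7.2684e-07 m²
L = m/(density·A) = 0.17/(10600×7.2684e-07) = 22.06 m
R = ρL/A = (1.60×10^-8)(22.06)/(7.2684e-07) = 0.4857 Ω
V = IR = 15.2 × 0.4857 = 7.38 V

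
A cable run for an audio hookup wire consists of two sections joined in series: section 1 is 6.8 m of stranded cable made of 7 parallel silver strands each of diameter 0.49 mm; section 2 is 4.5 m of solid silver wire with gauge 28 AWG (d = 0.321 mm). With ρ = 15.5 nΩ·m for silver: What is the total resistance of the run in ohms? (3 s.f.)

ρ = 15.5 nΩ·m = 1.55×10^-8 Ω·m
Section 1: A_strand = π(2.4500e-04)² = 1.886e-07 m²; R₁ = ρL/(N·A_s) = (1.55×10^-8)(6.8)/(7×1.886e-07) = 0.07985 Ω
Section 2: A = π(0.321/2 mm)² = π(1.6050e-04 m)² = 8.093e-08 m²
R₂ = (1.55×10^-8)(4.5)/(8.093e-08) = 0.8619 Ω
R = R₁ + R₂ = 0.942 Ω

0.942 Ω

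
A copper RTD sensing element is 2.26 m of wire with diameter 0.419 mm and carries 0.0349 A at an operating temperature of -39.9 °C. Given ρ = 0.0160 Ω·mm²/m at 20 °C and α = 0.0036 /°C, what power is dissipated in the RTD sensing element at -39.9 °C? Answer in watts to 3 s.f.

ρ = 0.0160 Ω·mm²/m = 1.60×10^-8 Ω·m
A = π(d/2)² = π(2.0950e-04 m)² = 1.379e-07 m²
R₍20₎ = ρL/A = (1.60×10^-8)(2.26)/(1.379e-07) = 0.2622 Ω
R₍-39.9₎ = R₍20₎(1 + αΔT) = 0.2622 × (1 + 0.0036×-59.9) = 0.2057 Ω
P = I²R = (0.0349)² × 0.2057 = 2.51×10^-4 W

2.51×10^-4 W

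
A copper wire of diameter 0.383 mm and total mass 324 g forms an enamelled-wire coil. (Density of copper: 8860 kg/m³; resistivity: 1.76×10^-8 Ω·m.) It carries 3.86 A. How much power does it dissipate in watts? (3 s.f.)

722 W

A = π(d/2)² = π(1.9150e-04 m)² = 1.1521e-07 m²
L = m/(density·A) = 0.324/(8860×1.1521e-07) = 317.4 m
R = ρL/A = (1.76×10^-8)(317.4)/(1.1521e-07) = 48.49 Ω
P = I²R = (3.86)² × 48.49 = 722 W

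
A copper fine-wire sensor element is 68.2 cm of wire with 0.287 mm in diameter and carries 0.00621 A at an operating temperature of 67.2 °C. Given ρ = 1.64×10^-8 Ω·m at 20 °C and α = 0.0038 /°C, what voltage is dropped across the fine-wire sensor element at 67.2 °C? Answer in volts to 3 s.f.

A = π(d/2)² = π(1.4350e-04 m)² = 6.469e-08 m²
R₍20₎ = ρL/A = (1.64×10^-8)(0.682)/(6.469e-08) = 0.1729 Ω
R₍67.2₎ = R₍20₎(1 + αΔT) = 0.1729 × (1 + 0.0038×47.2) = 0.2039 Ω
V = IR = 0.00621 × 0.2039 = 0.00127 V

0.00127 V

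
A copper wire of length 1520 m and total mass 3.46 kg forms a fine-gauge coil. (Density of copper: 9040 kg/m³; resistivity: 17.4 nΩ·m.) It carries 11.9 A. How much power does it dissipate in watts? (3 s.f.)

14900 W

ρ = 17.4 nΩ·m = 1.74×10^-8 Ω·m
A = m/(density·L) = 3.46/(9040×1520) = 2.5180e-07 m²
R = ρL/A = (1.74×10^-8)(1520)/(2.5180e-07) = 105 Ω
P = I²R = (11.9)² × 105 = 14900 W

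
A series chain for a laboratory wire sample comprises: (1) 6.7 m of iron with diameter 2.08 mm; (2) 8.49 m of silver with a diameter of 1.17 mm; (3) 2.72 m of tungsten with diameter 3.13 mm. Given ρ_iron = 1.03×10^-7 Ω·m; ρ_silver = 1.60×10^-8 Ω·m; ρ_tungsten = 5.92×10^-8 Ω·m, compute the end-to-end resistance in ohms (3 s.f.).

0.350 Ω

Seg 1: A = π(d/2)² = π(1.0400e-03 m)² = 3.398e-06 m²
R_1 = (1.03×10^-7)(6.7)/(3.398e-06) = 0.2031 Ω
Seg 2: A = π(d/2)² = π(5.8500e-04 m)² = 1.075e-06 m²
R_2 = (1.60×10^-8)(8.49)/(1.075e-06) = 0.1263 Ω
Seg 3: A = π(d/2)² = π(1.5650e-03 m)² = 7.694e-06 m²
R_3 = (5.92×10^-8)(2.72)/(7.694e-06) = 0.02093 Ω
R_total = R_1 + R_2 + R_3 = 0.350 Ω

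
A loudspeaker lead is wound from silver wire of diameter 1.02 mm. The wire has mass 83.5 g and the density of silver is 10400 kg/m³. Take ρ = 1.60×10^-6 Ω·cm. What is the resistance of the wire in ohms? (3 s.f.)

0.192 Ω

ρ = 1.60×10^-6 Ω·cm = 1.60×10^-8 Ω·m
A = π(d/2)² = π(5.1000e-04 m)² = 8.1713e-07 m²
L = m/(density·A) = 0.0835/(10400×8.1713e-07) = 9.826 m
R = ρL/A = (1.60×10^-8)(9.826)/(8.1713e-07) = 0.192 Ω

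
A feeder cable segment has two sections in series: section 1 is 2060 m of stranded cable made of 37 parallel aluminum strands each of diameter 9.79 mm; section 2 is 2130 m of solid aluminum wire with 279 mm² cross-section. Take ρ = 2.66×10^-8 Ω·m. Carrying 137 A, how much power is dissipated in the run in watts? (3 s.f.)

Section 1: A_strand = π(4.8950e-03)² = 7.528e-05 m²; R₁ = ρL/(N·A_s) = (2.66×10^-8)(2060)/(37×7.528e-05) = 0.01967 Ω
Section 2: A = 279 mm² = 2.790e-04 m²
R₂ = (2.66×10^-8)(2130)/(2.790e-04) = 0.2031 Ω
R = R₁ + R₂ = 0.2227 Ω
P = I²R = (137)² × 0.2227 = 4180 W

4180 W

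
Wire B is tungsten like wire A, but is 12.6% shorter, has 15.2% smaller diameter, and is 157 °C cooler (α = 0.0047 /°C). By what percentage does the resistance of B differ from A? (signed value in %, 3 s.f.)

-68.1%

R ∝ ρL/d² with ρ ∝ (1+αΔT), so R_B/R_A = (1 − 12.6/100) × (1 − 15.2/100)⁻² × (1 − 0.0047×157)
= 0.874 × 1.391 × 0.2621 = 0.3186
(R_B − R_A)/R_A = 0.3186 − 1 = -68.1%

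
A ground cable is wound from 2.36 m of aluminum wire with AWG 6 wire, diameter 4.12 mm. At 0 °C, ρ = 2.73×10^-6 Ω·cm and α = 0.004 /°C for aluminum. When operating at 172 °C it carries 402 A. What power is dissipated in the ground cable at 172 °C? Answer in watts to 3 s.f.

ρ = 2.73×10^-6 Ω·cm = 2.73×10^-8 Ω·m
A = π(4.12/2 mm)² = π(2.0600e-03 m)² = 1.333e-05 m²
R₍0₎ = ρL/A = (2.73×10^-8)(2.36)/(1.333e-05) = 0.004833 Ω
R₍172₎ = R₍0₎(1 + αΔT) = 0.004833 × (1 + 0.004×172) = 0.008158 Ω
P = I²R = (402)² × 0.008158 = 1320 W

1320 W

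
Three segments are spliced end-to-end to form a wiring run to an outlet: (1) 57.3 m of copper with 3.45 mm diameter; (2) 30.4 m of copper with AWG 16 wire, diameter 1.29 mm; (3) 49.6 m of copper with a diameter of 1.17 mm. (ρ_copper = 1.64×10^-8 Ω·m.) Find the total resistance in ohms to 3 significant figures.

Seg 1: A = π(d/2)² = π(1.7250e-03 m)² = 9.348e-06 m²
R_1 = (1.64×10^-8)(57.3)/(9.348e-06) = 0.1005 Ω
Seg 2: A = π(1.29/2 mm)² = π(6.4500e-04 m)² = 1.307e-06 m²
R_2 = (1.64×10^-8)(30.4)/(1.307e-06) = 0.3815 Ω
Seg 3: A = π(d/2)² = π(5.8500e-04 m)² = 1.075e-06 m²
R_3 = (1.64×10^-8)(49.6)/(1.075e-06) = 0.7566 Ω
R_total = R_1 + R_2 + R_3 = 1.24 Ω

1.24 Ω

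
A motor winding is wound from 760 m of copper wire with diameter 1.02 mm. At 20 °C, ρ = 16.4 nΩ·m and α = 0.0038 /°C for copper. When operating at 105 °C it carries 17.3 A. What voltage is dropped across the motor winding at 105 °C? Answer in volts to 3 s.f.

ρ = 16.4 nΩ·m = 1.64×10^-8 Ω·m
A = π(d/2)² = π(5.1000e-04 m)² = 8.171e-07 m²
R₍20₎ = ρL/A = (1.64×10^-8)(760)/(8.171e-07) = 15.25 Ω
R₍105₎ = R₍20₎(1 + αΔT) = 15.25 × (1 + 0.0038×85) = 20.18 Ω
V = IR = 17.3 × 20.18 = 349 V

349 V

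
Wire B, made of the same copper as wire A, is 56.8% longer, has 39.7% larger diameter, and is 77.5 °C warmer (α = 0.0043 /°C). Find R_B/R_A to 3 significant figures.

R ∝ ρL/d² with ρ ∝ (1+αΔT), so R_B/R_A = (1 + 56.8/100) × (1 + 39.7/100)⁻² × (1 + 0.0043×77.5)
= 1.568 × 0.5124 × 1.333 = 1.07

1.07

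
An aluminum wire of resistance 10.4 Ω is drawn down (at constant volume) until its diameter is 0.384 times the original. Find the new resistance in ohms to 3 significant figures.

Volume constant ⇒ L' = L/r² with r = 0.384. R' = ρL'/A' = ρ(L/r²)/(πr²d₀²/4) = R/r⁴.
R' = 45.99 × 10.4 = 478 Ω

478 Ω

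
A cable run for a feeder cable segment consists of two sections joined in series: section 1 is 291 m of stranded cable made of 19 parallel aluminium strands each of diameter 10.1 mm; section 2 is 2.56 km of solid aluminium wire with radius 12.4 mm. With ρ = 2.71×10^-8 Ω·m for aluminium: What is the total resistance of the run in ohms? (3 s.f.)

Section 1: A_strand = π(5.0500e-03)² = 8.012e-05 m²; R₁ = ρL/(N·A_s) = (2.71×10^-8)(291)/(19×8.012e-05) = 0.005181 Ω
Section 2: A = πr² = π(1.2400e-02 m)² = 4.831e-04 m²
R₂ = (2.71×10^-8)(2560)/(4.831e-04) = 0.1436 Ω
R = R₁ + R₂ = 0.149 Ω

0.149 Ω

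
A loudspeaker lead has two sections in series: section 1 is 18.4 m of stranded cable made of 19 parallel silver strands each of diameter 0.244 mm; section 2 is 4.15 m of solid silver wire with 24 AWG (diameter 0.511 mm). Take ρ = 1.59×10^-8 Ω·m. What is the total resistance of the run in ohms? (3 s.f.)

Section 1: A_strand = π(1.2200e-04)² = 4.676e-08 m²; R₁ = ρL/(N·A_s) = (1.59×10^-8)(18.4)/(19×4.676e-08) = 0.3293 Ω
Section 2: A = π(0.511/2 mm)² = π(2.5550e-04 m)² = 2.051e-07 m²
R₂ = (1.59×10^-8)(4.15)/(2.051e-07) = 0.3217 Ω
R = R₁ + R₂ = 0.651 Ω

0.651 Ω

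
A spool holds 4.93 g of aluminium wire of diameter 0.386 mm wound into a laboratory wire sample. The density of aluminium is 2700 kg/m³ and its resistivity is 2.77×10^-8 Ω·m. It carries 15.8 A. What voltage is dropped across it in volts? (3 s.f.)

58.4 V

A = π(d/2)² = π(1.9300e-04 m)² = 1.1702e-07 m²
L = m/(density·A) = 0.00493/(2700×1.1702e-07) = 15.6 m
R = ρL/A = (2.77×10^-8)(15.6)/(1.1702e-07) = 3.693 Ω
V = IR = 15.8 × 3.693 = 58.4 V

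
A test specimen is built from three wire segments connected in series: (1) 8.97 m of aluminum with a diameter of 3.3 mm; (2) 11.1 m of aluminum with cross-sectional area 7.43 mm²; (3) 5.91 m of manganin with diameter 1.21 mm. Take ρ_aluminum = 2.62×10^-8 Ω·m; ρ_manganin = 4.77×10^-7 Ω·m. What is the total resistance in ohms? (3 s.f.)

2.52 Ω

Seg 1: A = π(d/2)² = π(1.6500e-03 m)² = 8.553e-06 m²
R_1 = (2.62×10^-8)(8.97)/(8.553e-06) = 0.02748 Ω
Seg 2: A = 7.43 mm² = 7.430e-06 m²
R_2 = (2.62×10^-8)(11.1)/(7.430e-06) = 0.03914 Ω
Seg 3: A = π(d/2)² = π(6.0500e-04 m)² = 1.150e-06 m²
R_3 = (4.77×10^-7)(5.91)/(1.150e-06) = 2.452 Ω
R_total = R_1 + R_2 + R_3 = 2.52 Ω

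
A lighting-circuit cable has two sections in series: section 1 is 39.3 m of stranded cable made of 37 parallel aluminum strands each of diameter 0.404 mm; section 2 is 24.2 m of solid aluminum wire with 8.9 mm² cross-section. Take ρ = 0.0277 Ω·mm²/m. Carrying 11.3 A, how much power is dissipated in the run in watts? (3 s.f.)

38.9 W

ρ = 0.0277 Ω·mm²/m = 2.77×10^-8 Ω·m
Section 1: A_strand = π(2.0200e-04)² = 1.282e-07 m²; R₁ = ρL/(N·A_s) = (2.77×10^-8)(39.3)/(37×1.282e-07) = 0.2295 Ω
Section 2: A = 8.9 mm² = 8.900e-06 m²
R₂ = (2.77×10^-8)(24.2)/(8.900e-06) = 0.07532 Ω
R = R₁ + R₂ = 0.3048 Ω
P = I²R = (11.3)² × 0.3048 = 38.9 W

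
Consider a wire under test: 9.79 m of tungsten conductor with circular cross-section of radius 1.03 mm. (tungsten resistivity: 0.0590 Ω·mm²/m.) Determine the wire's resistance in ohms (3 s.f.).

ρ = 0.0590 Ω·mm²/m = 5.90×10^-8 Ω·m
A = πr² = π(1.0300e-03 m)² = 3.333e-06 m²
R = ρL/A = (5.90×10^-8)(9.79 m)/(3.333e-06 m²) = 0.173 Ω

0.173 Ω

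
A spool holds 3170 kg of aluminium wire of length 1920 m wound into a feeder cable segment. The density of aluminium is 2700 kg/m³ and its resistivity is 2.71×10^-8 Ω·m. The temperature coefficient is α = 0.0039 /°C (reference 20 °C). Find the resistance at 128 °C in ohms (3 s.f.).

A = m/(density·L) = 3170/(2700×1920) = 6.1150e-04 m²
R = ρL/A = (2.71×10^-8)(1920)/(6.1150e-04) = 0.08509 Ω
R(128 °C) = 0.08509 × (1 + 0.0039×108) = 0.121 Ω

0.121 Ω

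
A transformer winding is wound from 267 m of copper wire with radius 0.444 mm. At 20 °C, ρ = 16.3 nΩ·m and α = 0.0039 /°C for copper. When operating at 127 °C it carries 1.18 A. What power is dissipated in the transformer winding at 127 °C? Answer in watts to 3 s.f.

ρ = 16.3 nΩ·m = 1.63×10^-8 Ω·m
A = πr² = π(4.4400e-04 m)² = 6.193e-07 m²
R₍20₎ = ρL/A = (1.63×10^-8)(267)/(6.193e-07) = 7.027 Ω
R₍127₎ = R₍20₎(1 + αΔT) = 7.027 × (1 + 0.0039×107) = 9.96 Ω
P = I²R = (1.18)² × 9.96 = 13.9 W

13.9 W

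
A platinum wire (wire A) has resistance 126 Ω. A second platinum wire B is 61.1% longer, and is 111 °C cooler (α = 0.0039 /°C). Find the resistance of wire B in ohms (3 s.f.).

115 Ω

R ∝ ρL/d² with ρ ∝ (1+αΔT), so R_B/R_A = (1 + 61.1/100) × (1 − 0.0039×111)
= 1.611 × 0.5671 = 0.9136
R_B = 0.9136 × 126 = 115 Ω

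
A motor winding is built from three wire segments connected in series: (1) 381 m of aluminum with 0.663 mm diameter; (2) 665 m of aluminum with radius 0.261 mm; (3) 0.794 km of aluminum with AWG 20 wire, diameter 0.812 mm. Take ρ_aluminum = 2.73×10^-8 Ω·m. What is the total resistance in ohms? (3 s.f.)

157 Ω

Seg 1: A = π(d/2)² = π(3.3150e-04 m)² = 3.452e-07 m²
R_1 = (2.73×10^-8)(381)/(3.452e-07) = 30.13 Ω
Seg 2: A = πr² = π(2.6100e-04 m)² = 2.140e-07 m²
R_2 = (2.73×10^-8)(665)/(2.140e-07) = 84.83 Ω
Seg 3: A = π(0.812/2 mm)² = π(4.0600e-04 m)² = 5.178e-07 m²
R_3 = (2.73×10^-8)(794)/(5.178e-07) = 41.86 Ω
R_total = R_1 + R_2 + R_3 = 157 Ω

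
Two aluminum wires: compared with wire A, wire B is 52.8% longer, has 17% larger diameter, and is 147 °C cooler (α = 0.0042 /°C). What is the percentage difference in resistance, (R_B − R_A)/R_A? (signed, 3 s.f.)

R ∝ ρL/d² with ρ ∝ (1+αΔT), so R_B/R_A = (1 + 52.8/100) × (1 + 17/100)⁻² × (1 − 0.0042×147)
= 1.528 × 0.7305 × 0.3826 = 0.4271
(R_B − R_A)/R_A = 0.4271 − 1 = -57.3%

-57.3%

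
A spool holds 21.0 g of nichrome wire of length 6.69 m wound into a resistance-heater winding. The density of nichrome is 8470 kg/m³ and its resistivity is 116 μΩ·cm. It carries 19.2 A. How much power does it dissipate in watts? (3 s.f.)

ρ = 116 μΩ·cm = 1.16×10^-6 Ω·m
A = m/(density·L) = 0.021/(8470×6.69) = 3.7060e-07 m²
R = ρL/A = (1.16×10^-6)(6.69)/(3.7060e-07) = 20.94 Ω
P = I²R = (19.2)² × 20.94 = 7720 W

7720 W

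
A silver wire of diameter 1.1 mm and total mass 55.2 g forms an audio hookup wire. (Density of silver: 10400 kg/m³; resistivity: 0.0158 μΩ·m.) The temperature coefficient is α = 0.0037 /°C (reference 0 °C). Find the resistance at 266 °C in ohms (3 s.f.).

ρ = 0.0158 μΩ·m = 1.58×10^-8 Ω·m
A = π(d/2)² = π(5.5000e-04 m)² = 9.5033e-07 m²
L = m/(density·A) = 0.0552/(10400×9.5033e-07) = 5.585 m
R = ρL/A = (1.58×10^-8)(5.585)/(9.5033e-07) = 0.09286 Ω
R(266 °C) = 0.09286 × (1 + 0.0037×266) = 0.184 Ω

0.184 Ω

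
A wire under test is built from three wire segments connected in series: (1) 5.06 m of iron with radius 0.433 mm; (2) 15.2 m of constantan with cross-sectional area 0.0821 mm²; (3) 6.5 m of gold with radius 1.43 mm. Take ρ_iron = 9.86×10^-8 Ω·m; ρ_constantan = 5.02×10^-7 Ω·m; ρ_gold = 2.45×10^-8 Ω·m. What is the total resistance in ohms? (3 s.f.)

93.8 Ω

Seg 1: A = πr² = π(4.3300e-04 m)² = 5.890e-07 m²
R_1 = (9.86×10^-8)(5.06)/(5.890e-07) = 0.847 Ω
Seg 2: A = 0.0821 mm² = 8.210e-08 m²
R_2 = (5.02×10^-7)(15.2)/(8.210e-08) = 92.94 Ω
Seg 3: A = πr² = π(1.4300e-03 m)² = 6.424e-06 m²
R_3 = (2.45×10^-8)(6.5)/(6.424e-06) = 0.02479 Ω
R_total = R_1 + R_2 + R_3 = 93.8 Ω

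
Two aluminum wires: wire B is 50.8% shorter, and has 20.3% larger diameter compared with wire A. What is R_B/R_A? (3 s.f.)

0.340

R ∝ L/d², so R_B/R_A = (1 − 50.8/100) × (1 + 20.3/100)⁻²
= 0.492 × 0.691 = 0.340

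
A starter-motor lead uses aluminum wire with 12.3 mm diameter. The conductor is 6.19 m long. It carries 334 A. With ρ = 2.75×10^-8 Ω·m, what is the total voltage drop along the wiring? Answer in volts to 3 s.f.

0.478 V

A = π(d/2)² = π(6.1500e-03 m)² = 1.188e-04 m²
R = ρL/A = (2.75×10^-8)(6.19)/(1.188e-04) = 0.001433 Ω
V = IR = 334 × 0.001433 = 0.478 V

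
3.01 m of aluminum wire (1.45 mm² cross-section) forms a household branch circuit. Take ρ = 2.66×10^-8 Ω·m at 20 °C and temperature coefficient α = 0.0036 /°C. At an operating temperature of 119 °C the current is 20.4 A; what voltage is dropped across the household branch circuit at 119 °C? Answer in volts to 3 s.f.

1.53 V

A = 1.45 mm² = 1.450e-06 m²
R₍20₎ = ρL/A = (2.66×10^-8)(3.01)/(1.450e-06) = 0.05522 Ω
R₍119₎ = R₍20₎(1 + αΔT) = 0.05522 × (1 + 0.0036×99) = 0.0749 Ω
V = IR = 20.4 × 0.0749 = 1.53 V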